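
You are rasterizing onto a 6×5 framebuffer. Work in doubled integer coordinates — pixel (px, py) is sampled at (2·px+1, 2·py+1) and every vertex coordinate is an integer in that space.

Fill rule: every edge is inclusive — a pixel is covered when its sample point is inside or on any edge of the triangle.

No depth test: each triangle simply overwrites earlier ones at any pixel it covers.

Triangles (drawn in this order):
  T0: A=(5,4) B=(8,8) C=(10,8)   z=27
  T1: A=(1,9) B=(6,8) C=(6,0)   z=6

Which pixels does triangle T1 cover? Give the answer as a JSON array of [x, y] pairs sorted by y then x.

T0:
  2·area = 8  (B↔C swapped to make it positive)
  edge (5, 4)→(10, 8): d=(5,4) inclusive
  edge (10, 8)→(8, 8): d=(-2,0) inclusive
  edge (8, 8)→(5, 4): d=(-3,-4) inclusive
  covered (0 px):
    . . . . . .
    . . . . . .
    . . . . . .
    . . . . . .
    . . . . . .
T1:
  2·area = 40  (B↔C swapped to make it positive)
  edge (1, 9)→(6, 0): d=(5,-9) inclusive
  edge (6, 0)→(6, 8): d=(0,8) inclusive
  edge (6, 8)→(1, 9): d=(-5,1) inclusive
    (2,1)@(5, 3): e=[6,8,26] → X
    (3,1)@(7, 3): e=[24,-8,24] → .
    (2,2)@(5, 5): e=[16,8,16] → X
    (3,2)@(7, 5): e=[34,-8,14] → .
    (1,3)@(3, 7): e=[8,24,8] → X
    (3,3)@(7, 7): e=[44,-8,4] → .
    (5,3)@(11, 7): e=[80,-40,0] → .  [on edge]
    (0,4)@(1, 9): e=[0,40,0] → X  [on edge]
    (1,4)@(3, 9): e=[18,24,-2] → .
    (2,4)@(5, 9): e=[36,8,-4] → .
  covered (5 px):
    . . . . . .
    . . X . . .
    . . X . . .
    . X X . . .
    X . . . . .

Answer: [[2,1],[2,2],[1,3],[2,3],[0,4]]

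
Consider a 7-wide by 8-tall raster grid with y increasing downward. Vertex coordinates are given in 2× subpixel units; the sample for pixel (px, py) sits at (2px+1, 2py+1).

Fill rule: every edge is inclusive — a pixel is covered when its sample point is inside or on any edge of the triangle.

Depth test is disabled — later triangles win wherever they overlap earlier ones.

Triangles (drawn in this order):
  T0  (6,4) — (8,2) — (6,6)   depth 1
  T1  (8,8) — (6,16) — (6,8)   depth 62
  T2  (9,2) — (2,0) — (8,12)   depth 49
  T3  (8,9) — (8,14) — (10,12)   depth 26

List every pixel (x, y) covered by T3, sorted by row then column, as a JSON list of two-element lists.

T0:
  2·area = 4
  edge (6, 4)→(8, 2): d=(2,-2) inclusive
  edge (8, 2)→(6, 6): d=(-2,4) inclusive
  edge (6, 6)→(6, 4): d=(0,-2) inclusive
    (4,0)@(9, 1): e=[0,-2,6] → .  [on edge]
    (3,1)@(7, 3): e=[0,2,2] → X  [on edge]
    (4,1)@(9, 3): e=[4,-6,6] → .
    (2,2)@(5, 5): e=[0,6,-2] → .  [on edge]
    (3,2)@(7, 5): e=[4,-2,2] → .
    (1,3)@(3, 7): e=[0,10,-6] → .  [on edge]
    (0,4)@(1, 9): e=[0,14,-10] → .  [on edge]
  covered (1 px):
    . . . . . . .
    . . . X . . .
    . . . . . . .
    . . . . . . .
    . . . . . . .
    . . . . . . .
    . . . . . . .
    . . . . . . .
T1:
  2·area = 16
  edge (8, 8)→(6, 16): d=(-2,8) inclusive
  edge (6, 16)→(6, 8): d=(0,-8) inclusive
  edge (6, 8)→(8, 8): d=(2,0) inclusive
    (3,4)@(7, 9): e=[6,8,2] → X
    (4,4)@(9, 9): e=[-10,24,2] → .
    (3,5)@(7, 11): e=[2,8,6] → X
    (4,5)@(9, 11): e=[-14,24,6] → .
    (3,6)@(7, 13): e=[-2,8,10] → .
  covered (2 px):
    . . . . . . .
    . . . . . . .
    . . . . . . .
    . . . . . . .
    . . . X . . .
    . . . X . . .
    . . . . . . .
    . . . . . . .
T2:
  2·area = 72  (B↔C swapped to make it positive)
  edge (9, 2)→(8, 12): d=(-1,10) inclusive
  edge (8, 12)→(2, 0): d=(-6,-12) inclusive
  edge (2, 0)→(9, 2): d=(7,2) inclusive
    (1,0)@(3, 1): e=[61,6,5] → X
    (2,0)@(5, 1): e=[41,30,1] → X
    (3,0)@(7, 1): e=[21,54,-3] → .
    (1,1)@(3, 3): e=[59,-6,19] → .
    (2,1)@(5, 3): e=[39,18,15] → X
    (3,1)@(7, 3): e=[19,42,11] → X
    (4,1)@(9, 3): e=[-1,66,7] → .
    (2,2)@(5, 5): e=[37,6,29] → X
    (4,2)@(9, 5): e=[-3,54,21] → .
    (2,3)@(5, 7): e=[35,-6,43] → .
    (3,3)@(7, 7): e=[15,18,39] → X
    (4,3)@(9, 7): e=[-5,42,35] → .
  covered (8 px):
    . X X . . . .
    . . X X . . .
    . . X X . . .
    . . . X . . .
    . . . X . . .
    . . . . . . .
    . . . . . . .
    . . . . . . .
T3:
  2·area = 10  (B↔C swapped to make it positive)
  edge (8, 9)→(10, 12): d=(2,3) inclusive
  edge (10, 12)→(8, 14): d=(-2,2) inclusive
  edge (8, 14)→(8, 9): d=(0,-5) inclusive
    (6,4)@(13, 9): e=[-15,0,25] → .  [on edge]
    (4,5)@(9, 11): e=[1,4,5] → X
    (5,5)@(11, 11): e=[-5,0,15] → .  [on edge]
    (4,6)@(9, 13): e=[5,0,5] → X  [on edge]
    (5,6)@(11, 13): e=[-1,-4,15] → .
    (3,7)@(7, 15): e=[15,0,-5] → .  [on edge]
    (4,7)@(9, 15): e=[9,-4,5] → .
  covered (2 px):
    . . . . . . .
    . . . . . . .
    . . . . . . .
    . . . . . . .
    . . . . . . .
    . . . . X . .
    . . . . X . .
    . . . . . . .

Final: [[4,5],[4,6]]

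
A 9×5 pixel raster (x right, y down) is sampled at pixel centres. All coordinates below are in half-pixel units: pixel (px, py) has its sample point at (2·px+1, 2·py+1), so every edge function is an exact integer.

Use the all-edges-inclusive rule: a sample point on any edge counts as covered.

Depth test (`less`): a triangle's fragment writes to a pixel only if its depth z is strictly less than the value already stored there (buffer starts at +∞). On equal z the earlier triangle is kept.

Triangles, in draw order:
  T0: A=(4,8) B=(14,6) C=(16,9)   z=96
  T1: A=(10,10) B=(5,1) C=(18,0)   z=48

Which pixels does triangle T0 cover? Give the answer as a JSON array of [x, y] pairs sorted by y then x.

T0:
  2·area = 34
  edge (4, 8)→(14, 6): d=(10,-2) inclusive
  edge (14, 6)→(16, 9): d=(2,3) inclusive
  edge (16, 9)→(4, 8): d=(-12,-1) inclusive
    (4,3)@(9, 7): e=[0,17,17] → █  [on edge]
    (5,3)@(11, 7): e=[4,11,19] → █
    (6,3)@(13, 7): e=[8,5,21] → █
    (7,3)@(15, 7): e=[12,-1,23] → ·
    (4,4)@(9, 9): e=[20,21,-7] → ·
    (5,4)@(11, 9): e=[24,15,-5] → ·
    (6,4)@(13, 9): e=[28,9,-3] → ·
  covered (3 px):
    · · · · · · · · ·
    · · · · · · · · ·
    · · · · · · · · ·
    · · · · █ █ █ · ·
    · · · · · · · · ·
T1:
  2·area = 122
  edge (10, 10)→(5, 1): d=(-5,-9) inclusive
  edge (5, 1)→(18, 0): d=(13,-1) inclusive
  edge (18, 0)→(10, 10): d=(-8,10) inclusive
    (2,0)@(5, 1): e=[0,0,122] → █  [on edge]
    (3,0)@(7, 1): e=[18,2,102] → █
    (4,0)@(9, 1): e=[36,4,82] → █
    (5,0)@(11, 1): e=[54,6,62] → █
    (6,0)@(13, 1): e=[72,8,42] → █
    (7,0)@(15, 1): e=[90,10,22] → █
    (8,0)@(17, 1): e=[108,12,2] → █
    (2,1)@(5, 3): e=[-10,26,106] → ·
    (3,1)@(7, 3): e=[8,28,86] → █
    (8,1)@(17, 3): e=[98,38,-14] → ·
    (3,2)@(7, 5): e=[-2,54,70] → ·
    (4,2)@(9, 5): e=[16,56,50] → █
  covered (17 px):
    · · █ █ █ █ █ █ █
    · · · █ █ █ █ █ ·
    · · · · █ █ █ · ·
    · · · · █ █ · · ·
    · · · · · · · · ·

Result: [[4,3],[5,3],[6,3]]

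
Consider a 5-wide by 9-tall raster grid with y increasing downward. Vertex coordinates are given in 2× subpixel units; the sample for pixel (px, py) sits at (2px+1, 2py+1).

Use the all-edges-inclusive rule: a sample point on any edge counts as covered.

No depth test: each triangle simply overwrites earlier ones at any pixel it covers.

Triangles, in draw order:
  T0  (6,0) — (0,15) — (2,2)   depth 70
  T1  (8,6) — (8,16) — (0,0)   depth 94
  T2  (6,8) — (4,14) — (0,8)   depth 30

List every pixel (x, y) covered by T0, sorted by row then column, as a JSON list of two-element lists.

T0:
  2·area = 48
  edge (6, 0)→(0, 15): d=(-6,15) inclusive
  edge (0, 15)→(2, 2): d=(2,-13) inclusive
  edge (2, 2)→(6, 0): d=(4,-2) inclusive
    (2,0)@(5, 1): e=[9,37,2] → █
    (3,0)@(7, 1): e=[-21,63,6] → ·
    (1,1)@(3, 3): e=[27,15,6] → █
    (2,1)@(5, 3): e=[-3,41,10] → ·
    (1,2)@(3, 5): e=[15,19,14] → █
    (2,2)@(5, 5): e=[-15,45,18] → ·
    (1,3)@(3, 7): e=[3,23,22] → █
    (2,3)@(5, 7): e=[-27,49,26] → ·
    (0,4)@(1, 9): e=[21,1,26] → █
    (1,4)@(3, 9): e=[-9,27,30] → ·
    (0,5)@(1, 11): e=[9,5,34] → █
    (1,5)@(3, 11): e=[-21,31,38] → ·
  covered (6 px):
    · · █ · ·
    · █ · · ·
    · █ · · ·
    · █ · · ·
    █ · · · ·
    █ · · · ·
    · · · · ·
    · · · · ·
    · · · · ·
T1:
  2·area = 80
  edge (8, 6)→(8, 16): d=(0,10) inclusive
  edge (8, 16)→(0, 0): d=(-8,-16) inclusive
  edge (0, 0)→(8, 6): d=(8,6) inclusive
    (0,0)@(1, 1): e=[70,8,2] → █
    (1,0)@(3, 1): e=[50,40,-10] → ·
    (0,1)@(1, 3): e=[70,-8,18] → ·
    (1,1)@(3, 3): e=[50,24,6] → █
    (2,1)@(5, 3): e=[30,56,-6] → ·
    (1,2)@(3, 5): e=[50,8,22] → █
    (2,2)@(5, 5): e=[30,40,10] → █
    (3,2)@(7, 5): e=[10,72,-2] → ·
    (1,3)@(3, 7): e=[50,-8,38] → ·
    (2,3)@(5, 7): e=[30,24,26] → █
    (3,3)@(7, 7): e=[10,56,14] → █
    (4,3)@(9, 7): e=[-10,88,2] → ·
  covered (10 px):
    █ · · · ·
    · █ · · ·
    · █ █ · ·
    · · █ █ ·
    · · █ █ ·
    · · · █ ·
    · · · █ ·
    · · · · ·
    · · · · ·
T2:
  2·area = 36
  edge (6, 8)→(4, 14): d=(-2,6) inclusive
  edge (4, 14)→(0, 8): d=(-4,-6) inclusive
  edge (0, 8)→(6, 8): d=(6,0) inclusive
    (3,2)@(7, 5): e=[0,54,-18] → ·  [on edge]
    (0,4)@(1, 9): e=[28,2,6] → █
    (1,4)@(3, 9): e=[16,14,6] → █
    (2,4)@(5, 9): e=[4,26,6] → █
    (3,4)@(7, 9): e=[-8,38,6] → ·
    (0,5)@(1, 11): e=[24,-6,18] → ·
    (1,5)@(3, 11): e=[12,6,18] → █
    (2,5)@(5, 11): e=[0,18,18] → █  [on edge]
    (3,5)@(7, 11): e=[-12,30,18] → ·
    (1,6)@(3, 13): e=[8,-2,30] → ·
    (2,6)@(5, 13): e=[-4,10,30] → ·
    (1,8)@(3, 17): e=[0,-18,54] → ·  [on edge]
  covered (5 px):
    · · · · ·
    · · · · ·
    · · · · ·
    · · · · ·
    █ █ █ · ·
    · █ █ · ·
    · · · · ·
    · · · · ·
    · · · · ·

Result: [[2,0],[1,1],[1,2],[1,3],[0,4],[0,5]]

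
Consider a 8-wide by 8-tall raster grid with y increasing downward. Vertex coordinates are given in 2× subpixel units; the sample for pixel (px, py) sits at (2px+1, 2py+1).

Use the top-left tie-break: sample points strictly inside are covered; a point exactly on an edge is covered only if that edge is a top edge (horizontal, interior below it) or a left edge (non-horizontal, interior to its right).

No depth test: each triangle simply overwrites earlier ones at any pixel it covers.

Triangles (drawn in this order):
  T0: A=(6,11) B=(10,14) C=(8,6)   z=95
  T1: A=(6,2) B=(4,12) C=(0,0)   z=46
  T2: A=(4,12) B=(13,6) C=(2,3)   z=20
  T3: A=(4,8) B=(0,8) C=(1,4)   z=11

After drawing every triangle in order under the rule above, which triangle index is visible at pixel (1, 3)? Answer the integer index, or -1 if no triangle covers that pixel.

T0:
  2·area = 26  (B↔C swapped to make it positive)
  edge (6, 11)→(8, 6): d=(2,-5) top-left  bias=+0
  edge (8, 6)→(10, 14): d=(2,8) right/bottom  bias=-1
  edge (10, 14)→(6, 11): d=(-4,-3) top-left  bias=+0
    (3,4)@(7, 9): e=[1,14,11] → █
    (4,4)@(9, 9): e=[11,-2,17] → ·
    (3,5)@(7, 11): e=[5,18,3] → █
    (4,5)@(9, 11): e=[15,2,9] → █
    (5,5)@(11, 11): e=[25,-14,15] → ·
    (3,6)@(7, 13): e=[9,22,-5] → ·
    (4,6)@(9, 13): e=[19,6,1] → █
    (5,6)@(11, 13): e=[29,-10,7] → ·
    (4,7)@(9, 15): e=[23,10,-7] → ·
  covered (4 px):
    · · · · · · · ·
    · · · · · · · ·
    · · · · · · · ·
    · · · · · · · ·
    · · · █ · · · ·
    · · · █ █ · · ·
    · · · · █ · · ·
    · · · · · · · ·
T1:
  2·area = 64
  edge (6, 2)→(4, 12): d=(-2,10) right/bottom  bias=-1
  edge (4, 12)→(0, 0): d=(-4,-12) top-left  bias=+0
  edge (0, 0)→(6, 2): d=(6,2) right/bottom  bias=-1
    (0,0)@(1, 1): e=[52,8,4] → █
    (1,0)@(3, 1): e=[32,32,0] → ·  [on edge]
    (0,1)@(1, 3): e=[48,0,16] → █  [on edge]
    (1,1)@(3, 3): e=[28,24,12] → █
    (2,1)@(5, 3): e=[8,48,8] → █
    (3,1)@(7, 3): e=[-12,72,4] → ·
    (4,1)@(9, 3): e=[-32,96,0] → ·  [on edge]
    (0,2)@(1, 5): e=[44,-8,28] → ·
    (1,2)@(3, 5): e=[24,16,24] → █
    (3,2)@(7, 5): e=[-16,64,16] → ·
    (7,2)@(15, 5): e=[-96,160,0] → ·  [on edge]
    (1,3)@(3, 7): e=[20,8,36] → █
    (2,3)@(5, 7): e=[0,32,32] → ·  [on edge]
    (1,4)@(3, 9): e=[16,0,48] → █  [on edge]
    (2,7)@(5, 15): e=[-16,0,80] → ·  [on edge]
  covered (8 px):
    █ · · · · · · ·
    █ █ █ · · · · ·
    · █ █ · · · · ·
    · █ · · · · · ·
    · █ · · · · · ·
    · · · · · · · ·
    · · · · · · · ·
    · · · · · · · ·
T2:
  2·area = 93  (B↔C swapped to make it positive)
  edge (4, 12)→(2, 3): d=(-2,-9) top-left  bias=+0
  edge (2, 3)→(13, 6): d=(11,3) right/bottom  bias=-1
  edge (13, 6)→(4, 12): d=(-9,6) right/bottom  bias=-1
    (1,2)@(3, 5): e=[5,19,69] → █
    (2,2)@(5, 5): e=[23,13,57] → █
    (3,2)@(7, 5): e=[41,7,45] → █
    (4,2)@(9, 5): e=[59,1,33] → █
    (5,2)@(11, 5): e=[77,-5,21] → ·
    (1,3)@(3, 7): e=[1,41,51] → █
    (5,3)@(11, 7): e=[73,17,3] → █
    (6,3)@(13, 7): e=[91,11,-9] → ·
    (1,4)@(3, 9): e=[-3,63,33] → ·
    (2,4)@(5, 9): e=[15,57,21] → █
    (4,4)@(9, 9): e=[51,45,-3] → ·
    (5,4)@(11, 9): e=[69,39,-15] → ·
  covered (12 px):
    · · · · · · · ·
    · · · · · · · ·
    · █ █ █ █ · · ·
    · █ █ █ █ █ · ·
    · · █ █ · · · ·
    · · █ · · · · ·
    · · · · · · · ·
    · · · · · · · ·
T3:
  2·area = 16
  edge (4, 8)→(0, 8): d=(-4,0) right/bottom  bias=-1
  edge (0, 8)→(1, 4): d=(1,-4) top-left  bias=+0
  edge (1, 4)→(4, 8): d=(3,4) right/bottom  bias=-1
    (0,2)@(1, 5): e=[12,1,3] → █
    (1,2)@(3, 5): e=[12,9,-5] → ·
    (0,3)@(1, 7): e=[4,3,9] → █
    (1,3)@(3, 7): e=[4,11,1] → █
    (2,3)@(5, 7): e=[4,19,-7] → ·
    (0,4)@(1, 9): e=[-4,5,15] → ·
    (1,4)@(3, 9): e=[-4,13,7] → ·
  covered (3 px):
    · · · · · · · ·
    · · · · · · · ·
    █ · · · · · · ·
    █ █ · · · · · ·
    · · · · · · · ·
    · · · · · · · ·
    · · · · · · · ·
    · · · · · · · ·

Z-buffer (winner per pixel, '.' = empty):
  1 . . . . . . .
  1 1 1 . . . . .
  3 2 2 2 2 . . .
  3 3 2 2 2 2 . .
  . 1 2 2 . . . .
  . . 2 0 0 . . .
  . . . . 0 . . .
  . . . . . . . .

Result: 3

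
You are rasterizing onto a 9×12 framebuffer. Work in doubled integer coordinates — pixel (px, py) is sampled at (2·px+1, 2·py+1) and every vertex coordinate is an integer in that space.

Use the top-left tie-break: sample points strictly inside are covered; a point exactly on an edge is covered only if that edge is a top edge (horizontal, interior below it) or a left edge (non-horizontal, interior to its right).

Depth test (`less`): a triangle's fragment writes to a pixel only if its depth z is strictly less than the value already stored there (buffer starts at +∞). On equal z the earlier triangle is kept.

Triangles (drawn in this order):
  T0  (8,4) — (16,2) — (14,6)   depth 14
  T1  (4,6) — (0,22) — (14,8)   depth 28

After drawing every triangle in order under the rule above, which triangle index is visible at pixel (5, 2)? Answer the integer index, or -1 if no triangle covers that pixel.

T0:
  2·area = 28
  edge (8, 4)→(16, 2): d=(8,-2) top-left  bias=+0
  edge (16, 2)→(14, 6): d=(-2,4) right/bottom  bias=-1
  edge (14, 6)→(8, 4): d=(-6,-2) top-left  bias=+0
    (2,1)@(5, 3): e=[-14,42,0] → ·  [on edge]
    (6,1)@(13, 3): e=[2,10,16] → #
    (7,1)@(15, 3): e=[6,2,20] → #
    (8,1)@(17, 3): e=[10,-6,24] → ·
    (5,2)@(11, 5): e=[14,14,0] → #  [on edge]
    (7,2)@(15, 5): e=[22,-2,8] → ·
    (5,3)@(11, 7): e=[30,10,-12] → ·
    (6,3)@(13, 7): e=[34,2,-8] → ·
    (8,3)@(17, 7): e=[42,-14,0] → ·  [on edge]
  covered (4 px):
    · · · · · · · · ·
    · · · · · · # # ·
    · · · · · # # · ·
    · · · · · · · · ·
    · · · · · · · · ·
    · · · · · · · · ·
    · · · · · · · · ·
    · · · · · · · · ·
    · · · · · · · · ·
    · · · · · · · · ·
    · · · · · · · · ·
    · · · · · · · · ·
T1:
  2·area = 168  (B↔C swapped to make it positive)
  edge (4, 6)→(14, 8): d=(10,2) right/bottom  bias=-1
  edge (14, 8)→(0, 22): d=(-14,14) right/bottom  bias=-1
  edge (0, 22)→(4, 6): d=(4,-16) top-left  bias=+0
    (8,2)@(17, 5): e=[-36,0,204] → ·  [on edge]
    (2,3)@(5, 7): e=[8,140,20] → #
    (3,3)@(7, 7): e=[4,112,52] → #
    (4,3)@(9, 7): e=[0,84,84] → ·  [on edge]
    (7,3)@(15, 7): e=[-12,0,180] → ·  [on edge]
    (2,4)@(5, 9): e=[28,112,28] → #
    (4,4)@(9, 9): e=[20,56,92] → #
    (5,4)@(11, 9): e=[16,28,124] → #
    (6,4)@(13, 9): e=[12,0,156] → ·  [on edge]
    (1,5)@(3, 11): e=[52,112,4] → #
    (5,5)@(11, 11): e=[36,0,132] → ·  [on edge]
    (1,6)@(3, 13): e=[72,84,12] → #
    (4,6)@(9, 13): e=[60,0,108] → ·  [on edge]
    (3,7)@(7, 15): e=[84,0,84] → ·  [on edge]
    (2,8)@(5, 17): e=[108,0,60] → ·  [on edge]
    (1,9)@(3, 19): e=[132,0,36] → ·  [on edge]
    (0,10)@(1, 21): e=[156,0,12] → ·  [on edge]
  covered (17 px):
    · · · · · · · · ·
    · · · · · · · · ·
    · · · · · · · · ·
    · · # # · · · · ·
    · · # # # # · · ·
    · # # # # · · · ·
    · # # # · · · · ·
    · # # · · · · · ·
    · # · · · · · · ·
    # · · · · · · · ·
    · · · · · · · · ·
    · · · · · · · · ·

Z-buffer (winner per pixel, '.' = empty):
  . . . . . . . . .
  . . . . . . 0 0 .
  . . . . . 0 0 . .
  . . 1 1 . . . . .
  . . 1 1 1 1 . . .
  . 1 1 1 1 . . . .
  . 1 1 1 . . . . .
  . 1 1 . . . . . .
  . 1 . . . . . . .
  1 . . . . . . . .
  . . . . . . . . .
  . . . . . . . . .

Result: 0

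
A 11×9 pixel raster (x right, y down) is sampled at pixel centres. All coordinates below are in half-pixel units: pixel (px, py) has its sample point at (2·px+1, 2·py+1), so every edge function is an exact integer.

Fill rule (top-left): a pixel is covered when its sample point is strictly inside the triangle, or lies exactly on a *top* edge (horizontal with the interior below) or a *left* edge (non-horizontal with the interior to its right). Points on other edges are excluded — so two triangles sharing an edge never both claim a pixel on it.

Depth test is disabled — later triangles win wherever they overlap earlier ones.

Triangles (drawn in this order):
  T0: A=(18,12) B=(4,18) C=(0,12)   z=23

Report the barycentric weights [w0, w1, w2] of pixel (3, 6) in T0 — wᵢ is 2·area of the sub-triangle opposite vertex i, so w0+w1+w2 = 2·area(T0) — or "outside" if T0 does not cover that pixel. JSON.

T0:
  2·area = 108
  edge (18, 12)→(4, 18): d=(-14,6) right/bottom  bias=-1
  edge (4, 18)→(0, 12): d=(-4,-6) top-left  bias=+0
  edge (0, 12)→(18, 12): d=(18,0) top-left  bias=+0
    (0,6)@(1, 13): e=[88,2,18] → X
    (1,6)@(3, 13): e=[76,14,18] → X
    (2,6)@(5, 13): e=[64,26,18] → X
    (3,6)@(7, 13): e=[52,38,18] → X
    (4,6)@(9, 13): e=[40,50,18] → X
    (5,6)@(11, 13): e=[28,62,18] → X
    (6,6)@(13, 13): e=[16,74,18] → X
    (7,6)@(15, 13): e=[4,86,18] → X
    (8,6)@(17, 13): e=[-8,98,18] → .
    (0,7)@(1, 15): e=[60,-6,54] → .
    (1,7)@(3, 15): e=[48,6,54] → X
    (5,7)@(11, 15): e=[0,54,54] → .  [on edge]
  covered (13 px):
    . . . . . . . . . . .
    . . . . . . . . . . .
    . . . . . . . . . . .
    . . . . . . . . . . .
    . . . . . . . . . . .
    . . . . . . . . . . .
    X X X X X X X X . . .
    . X X X X . . . . . .
    . . X . . . . . . . .

Result: [38,18,52]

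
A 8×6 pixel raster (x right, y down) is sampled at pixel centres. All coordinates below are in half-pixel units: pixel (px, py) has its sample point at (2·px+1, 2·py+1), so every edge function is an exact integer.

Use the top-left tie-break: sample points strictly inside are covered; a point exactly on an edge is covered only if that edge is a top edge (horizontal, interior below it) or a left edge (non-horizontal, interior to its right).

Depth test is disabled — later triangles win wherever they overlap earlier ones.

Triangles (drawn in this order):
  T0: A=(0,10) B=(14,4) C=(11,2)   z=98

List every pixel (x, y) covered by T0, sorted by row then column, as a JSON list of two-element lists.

T0:
  2·area = 46  (B↔C swapped to make it positive)
  edge (0, 10)→(11, 2): d=(11,-8) top-left  bias=+0
  edge (11, 2)→(14, 4): d=(3,2) right/bottom  bias=-1
  edge (14, 4)→(0, 10): d=(-14,6) right/bottom  bias=-1
    (5,1)@(11, 3): e=[11,3,32] → █
    (6,1)@(13, 3): e=[27,-1,20] → ·
    (3,2)@(7, 5): e=[1,17,28] → █
    (4,2)@(9, 5): e=[17,13,16] → █
    (6,2)@(13, 5): e=[49,5,-8] → ·
    (2,3)@(5, 7): e=[7,27,12] → █
    (3,3)@(7, 7): e=[23,23,0] → ·  [on edge]
    (4,3)@(9, 7): e=[39,19,-12] → ·
    (5,3)@(11, 7): e=[55,15,-24] → ·
    (2,4)@(5, 9): e=[29,33,-16] → ·
  covered (5 px):
    · · · · · · · ·
    · · · · · █ · ·
    · · · █ █ █ · ·
    · · █ · · · · ·
    · · · · · · · ·
    · · · · · · · ·

Final: [[5,1],[3,2],[4,2],[5,2],[2,3]]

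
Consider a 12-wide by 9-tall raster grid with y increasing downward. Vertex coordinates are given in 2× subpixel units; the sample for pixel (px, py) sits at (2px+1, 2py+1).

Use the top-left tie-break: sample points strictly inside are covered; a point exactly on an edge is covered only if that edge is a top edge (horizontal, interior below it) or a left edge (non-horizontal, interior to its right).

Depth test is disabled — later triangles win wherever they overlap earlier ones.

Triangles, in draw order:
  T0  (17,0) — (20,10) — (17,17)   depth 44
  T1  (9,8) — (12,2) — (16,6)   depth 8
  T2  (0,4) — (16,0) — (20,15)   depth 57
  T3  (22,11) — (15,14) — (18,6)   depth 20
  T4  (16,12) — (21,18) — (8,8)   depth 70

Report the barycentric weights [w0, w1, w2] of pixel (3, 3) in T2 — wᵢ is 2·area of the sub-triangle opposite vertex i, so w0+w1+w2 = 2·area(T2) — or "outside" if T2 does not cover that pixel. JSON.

T0:
  2·area = 51
  edge (17, 0)→(20, 10): d=(3,10) right/bottom  bias=-1
  edge (20, 10)→(17, 17): d=(-3,7) right/bottom  bias=-1
  edge (17, 17)→(17, 0): d=(0,-17) top-left  bias=+0
    (8,0)@(17, 1): e=[3,48,0] → X  [on edge]
    (9,0)@(19, 1): e=[-17,34,34] → .
    (8,1)@(17, 3): e=[9,42,0] → X  [on edge]
    (9,1)@(19, 3): e=[-11,28,34] → .
    (11,1)@(23, 3): e=[-51,0,102] → .  [on edge]
    (8,2)@(17, 5): e=[15,36,0] → X  [on edge]
    (9,2)@(19, 5): e=[-5,22,34] → .
    (8,3)@(17, 7): e=[21,30,0] → X  [on edge]
    (9,3)@(19, 7): e=[1,16,34] → X
    (10,3)@(21, 7): e=[-19,2,68] → .
    (8,4)@(17, 9): e=[27,24,0] → X  [on edge]
    (10,4)@(21, 9): e=[-13,-4,68] → .
    (8,5)@(17, 11): e=[33,18,0] → X  [on edge]
    (8,6)@(17, 13): e=[39,12,0] → X  [on edge]
    (8,7)@(17, 15): e=[45,6,0] → X  [on edge]
    (8,8)@(17, 17): e=[51,0,0] → .  [on edge]
  covered (11 px):
    . . . . . . . . X . . .
    . . . . . . . . X . . .
    . . . . . . . . X . . .
    . . . . . . . . X X . .
    . . . . . . . . X X . .
    . . . . . . . . X X . .
    . . . . . . . . X . . .
    . . . . . . . . X . . .
    . . . . . . . . . . . .
T1:
  2·area = 36
  edge (9, 8)→(12, 2): d=(3,-6) top-left  bias=+0
  edge (12, 2)→(16, 6): d=(4,4) right/bottom  bias=-1
  edge (16, 6)→(9, 8): d=(-7,2) right/bottom  bias=-1
    (5,0)@(11, 1): e=[-9,0,45] → .  [on edge]
    (6,1)@(13, 3): e=[9,0,27] → .  [on edge]
    (5,2)@(11, 5): e=[3,16,17] → X
    (6,2)@(13, 5): e=[15,8,13] → X
    (7,2)@(15, 5): e=[27,0,9] → .  [on edge]
    (5,3)@(11, 7): e=[9,24,3] → X
    (6,3)@(13, 7): e=[21,16,-1] → .
    (8,3)@(17, 7): e=[45,0,-9] → .  [on edge]
    (5,4)@(11, 9): e=[15,32,-11] → .
    (9,4)@(19, 9): e=[63,0,-27] → .  [on edge]
    (10,5)@(21, 11): e=[81,0,-45] → .  [on edge]
    (11,6)@(23, 13): e=[99,0,-63] → .  [on edge]
  covered (3 px):
    . . . . . . . . . . . .
    . . . . . . . . . . . .
    . . . . . X X . . . . .
    . . . . . X . . . . . .
    . . . . . . . . . . . .
    . . . . . . . . . . . .
    . . . . . . . . . . . .
    . . . . . . . . . . . .
    . . . . . . . . . . . .
T2:
  2·area = 256
  edge (0, 4)→(16, 0): d=(16,-4) top-left  bias=+0
  edge (16, 0)→(20, 15): d=(4,15) right/bottom  bias=-1
  edge (20, 15)→(0, 4): d=(-20,-11) top-left  bias=+0
    (6,0)@(13, 1): e=[4,49,203] → X
    (7,0)@(15, 1): e=[12,19,225] → X
    (8,0)@(17, 1): e=[20,-11,247] → .
    (2,1)@(5, 3): e=[4,177,75] → X
    (3,1)@(7, 3): e=[12,147,97] → X
    (4,1)@(9, 3): e=[20,117,119] → X
    (5,1)@(11, 3): e=[28,87,141] → X
    (8,1)@(17, 3): e=[52,-3,207] → .
    (1,2)@(3, 5): e=[28,215,13] → X
    (8,2)@(17, 5): e=[84,5,167] → X
    (9,2)@(19, 5): e=[92,-25,189] → .
    (1,3)@(3, 7): e=[60,223,-27] → .
  covered (31 px):
    . . . . . . X X . . . .
    . . X X X X X X . . . .
    . X X X X X X X X . . .
    . . . X X X X X X . . .
    . . . . . X X X X . . .
    . . . . . . X X X . . .
    . . . . . . . . X X . .
    . . . . . . . . . . . .
    . . . . . . . . . . . .
T3:
  2·area = 47
  edge (22, 11)→(15, 14): d=(-7,3) right/bottom  bias=-1
  edge (15, 14)→(18, 6): d=(3,-8) top-left  bias=+0
  edge (18, 6)→(22, 11): d=(4,5) right/bottom  bias=-1
    (8,4)@(17, 9): e=[29,1,17] → X
    (9,4)@(19, 9): e=[23,17,7] → X
    (10,4)@(21, 9): e=[17,33,-3] → .
    (8,5)@(17, 11): e=[15,7,25] → X
    (10,5)@(21, 11): e=[3,39,5] → X
    (11,5)@(23, 11): e=[-3,55,-5] → .
    (8,6)@(17, 13): e=[1,13,33] → X
    (9,6)@(19, 13): e=[-5,29,23] → .
    (10,6)@(21, 13): e=[-11,45,13] → .
    (8,7)@(17, 15): e=[-13,19,41] → .
  covered (6 px):
    . . . . . . . . . . . .
    . . . . . . . . . . . .
    . . . . . . . . . . . .
    . . . . . . . . . . . .
    . . . . . . . . X X . .
    . . . . . . . . X X X .
    . . . . . . . . X . . .
    . . . . . . . . . . . .
    . . . . . . . . . . . .
T4:
  2·area = 28
  edge (16, 12)→(21, 18): d=(5,6) right/bottom  bias=-1
  edge (21, 18)→(8, 8): d=(-13,-10) top-left  bias=+0
  edge (8, 8)→(16, 12): d=(8,4) right/bottom  bias=-1
    (6,5)@(13, 11): e=[13,11,4] → X
    (7,5)@(15, 11): e=[1,31,-4] → .
    (6,6)@(13, 13): e=[23,-15,20] → .
    (7,6)@(15, 13): e=[11,5,12] → X
    (8,6)@(17, 13): e=[-1,25,4] → .
    (7,7)@(15, 15): e=[21,-21,28] → .
  covered (2 px):
    . . . . . . . . . . . .
    . . . . . . . . . . . .
    . . . . . . . . . . . .
    . . . . . . . . . . . .
    . . . . . . . . . . . .
    . . . . . . X . . . . .
    . . . . . . . X . . . .
    . . . . . . . . . . . .
    . . . . . . . . . . . .

Final: [163,17,76]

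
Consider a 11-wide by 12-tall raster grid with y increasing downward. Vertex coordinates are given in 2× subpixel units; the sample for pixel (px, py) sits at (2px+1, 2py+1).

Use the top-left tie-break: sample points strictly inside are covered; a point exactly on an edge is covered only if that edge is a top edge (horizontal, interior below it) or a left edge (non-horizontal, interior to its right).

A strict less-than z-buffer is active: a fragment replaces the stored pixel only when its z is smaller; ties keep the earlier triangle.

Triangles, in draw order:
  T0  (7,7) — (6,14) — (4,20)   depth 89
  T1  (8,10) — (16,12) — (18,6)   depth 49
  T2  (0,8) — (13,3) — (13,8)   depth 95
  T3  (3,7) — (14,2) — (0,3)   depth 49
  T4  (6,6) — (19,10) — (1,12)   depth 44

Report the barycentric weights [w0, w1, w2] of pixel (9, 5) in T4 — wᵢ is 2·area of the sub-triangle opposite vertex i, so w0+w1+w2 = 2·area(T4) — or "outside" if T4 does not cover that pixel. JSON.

T0:
  2·area = 8
  edge (7, 7)→(6, 14): d=(-1,7) right/bottom  bias=-1
  edge (6, 14)→(4, 20): d=(-2,6) right/bottom  bias=-1
  edge (4, 20)→(7, 7): d=(3,-13) top-left  bias=+0
    (4,2)@(9, 5): e=[-12,0,20] → ·  [on edge]
    (3,3)@(7, 7): e=[0,8,0] → ·  [on edge]
    (3,5)@(7, 11): e=[-4,0,12] → ·  [on edge]
    (2,8)@(5, 17): e=[4,0,4] → ·  [on edge]
    (2,10)@(5, 21): e=[0,-8,16] → ·  [on edge]
    (1,11)@(3, 23): e=[12,0,-4] → ·  [on edge]
  covered (0 px):
    · · · · · · · · · · ·
    · · · · · · · · · · ·
    · · · · · · · · · · ·
    · · · · · · · · · · ·
    · · · · · · · · · · ·
    · · · · · · · · · · ·
    · · · · · · · · · · ·
    · · · · · · · · · · ·
    · · · · · · · · · · ·
    · · · · · · · · · · ·
    · · · · · · · · · · ·
    · · · · · · · · · · ·
T1:
  2·area = 52  (B↔C swapped to make it positive)
  edge (8, 10)→(18, 6): d=(10,-4) top-left  bias=+0
  edge (18, 6)→(16, 12): d=(-2,6) right/bottom  bias=-1
  edge (16, 12)→(8, 10): d=(-8,-2) top-left  bias=+0
    (9,1)@(19, 3): e=[-26,0,78] → ·  [on edge]
    (8,3)@(17, 7): e=[6,4,42] → #
    (9,3)@(19, 7): e=[14,-8,46] → ·
    (5,4)@(11, 9): e=[2,36,14] → #
    (6,4)@(13, 9): e=[10,24,18] → #
    (7,4)@(15, 9): e=[18,12,22] → #
    (8,4)@(17, 9): e=[26,0,26] → ·  [on edge]
    (5,5)@(11, 11): e=[22,32,-2] → ·
    (6,5)@(13, 11): e=[30,20,2] → #
    (8,5)@(17, 11): e=[46,-4,10] → ·
    (6,6)@(13, 13): e=[50,16,-14] → ·
    (7,6)@(15, 13): e=[58,4,-10] → ·
    (7,7)@(15, 15): e=[78,0,-26] → ·  [on edge]
    (6,10)@(13, 21): e=[130,0,-78] → ·  [on edge]
  covered (6 px):
    · · · · · · · · · · ·
    · · · · · · · · · · ·
    · · · · · · · · · · ·
    · · · · · · · · # · ·
    · · · · · # # # · · ·
    · · · · · · # # · · ·
    · · · · · · · · · · ·
    · · · · · · · · · · ·
    · · · · · · · · · · ·
    · · · · · · · · · · ·
    · · · · · · · · · · ·
    · · · · · · · · · · ·
T2:
  2·area = 65
  edge (0, 8)→(13, 3): d=(13,-5) top-left  bias=+0
  edge (13, 3)→(13, 8): d=(0,5) right/bottom  bias=-1
  edge (13, 8)→(0, 8): d=(-13,0) right/bottom  bias=-1
    (6,0)@(13, 1): e=[-26,0,91] → ·  [on edge]
    (6,1)@(13, 3): e=[0,0,65] → ·  [on edge]
    (4,2)@(9, 5): e=[6,20,39] → #
    (5,2)@(11, 5): e=[16,10,39] → #
    (6,2)@(13, 5): e=[26,0,39] → ·  [on edge]
    (1,3)@(3, 7): e=[2,50,13] → #
    (2,3)@(5, 7): e=[12,40,13] → #
    (3,3)@(7, 7): e=[22,30,13] → #
    (6,3)@(13, 7): e=[52,0,13] → ·  [on edge]
    (1,4)@(3, 9): e=[28,50,-13] → ·
    (2,4)@(5, 9): e=[38,40,-13] → ·
    (3,4)@(7, 9): e=[48,30,-13] → ·
    (6,4)@(13, 9): e=[78,0,-13] → ·  [on edge]
    (6,5)@(13, 11): e=[104,0,-39] → ·  [on edge]
    (6,6)@(13, 13): e=[130,0,-65] → ·  [on edge]
    (6,7)@(13, 15): e=[156,0,-91] → ·  [on edge]
    (6,8)@(13, 17): e=[182,0,-117] → ·  [on edge]
    (6,9)@(13, 19): e=[208,0,-143] → ·  [on edge]
    (6,10)@(13, 21): e=[234,0,-169] → ·  [on edge]
    (6,11)@(13, 23): e=[260,0,-195] → ·  [on edge]
  covered (7 px):
    · · · · · · · · · · ·
    · · · · · · · · · · ·
    · · · · # # · · · · ·
    · # # # # # · · · · ·
    · · · · · · · · · · ·
    · · · · · · · · · · ·
    · · · · · · · · · · ·
    · · · · · · · · · · ·
    · · · · · · · · · · ·
    · · · · · · · · · · ·
    · · · · · · · · · · ·
    · · · · · · · · · · ·
T3:
  2·area = 59  (B↔C swapped to make it positive)
  edge (3, 7)→(0, 3): d=(-3,-4) top-left  bias=+0
  edge (0, 3)→(14, 2): d=(14,-1) top-left  bias=+0
  edge (14, 2)→(3, 7): d=(-11,5) right/bottom  bias=-1
    (0,1)@(1, 3): e=[4,1,54] → #
    (1,1)@(3, 3): e=[12,3,44] → #
    (2,1)@(5, 3): e=[20,5,34] → #
    (3,1)@(7, 3): e=[28,7,24] → #
    (4,1)@(9, 3): e=[36,9,14] → #
    (5,1)@(11, 3): e=[44,11,4] → #
    (6,1)@(13, 3): e=[52,13,-6] → ·
    (0,2)@(1, 5): e=[-2,29,32] → ·
    (1,2)@(3, 5): e=[6,31,22] → #
    (4,2)@(9, 5): e=[30,37,-8] → ·
    (5,2)@(11, 5): e=[38,39,-18] → ·
    (1,3)@(3, 7): e=[0,59,0] → ·  [on edge]
    (4,7)@(9, 15): e=[0,177,-118] → ·  [on edge]
    (7,11)@(15, 23): e=[0,295,-236] → ·  [on edge]
  covered (9 px):
    · · · · · · · · · · ·
    # # # # # # · · · · ·
    · # # # · · · · · · ·
    · · · · · · · · · · ·
    · · · · · · · · · · ·
    · · · · · · · · · · ·
    · · · · · · · · · · ·
    · · · · · · · · · · ·
    · · · · · · · · · · ·
    · · · · · · · · · · ·
    · · · · · · · · · · ·
    · · · · · · · · · · ·
T4:
  2·area = 98
  edge (6, 6)→(19, 10): d=(13,4) right/bottom  bias=-1
  edge (19, 10)→(1, 12): d=(-18,2) right/bottom  bias=-1
  edge (1, 12)→(6, 6): d=(5,-6) top-left  bias=+0
    (3,3)@(7, 7): e=[9,78,11] → #
    (4,3)@(9, 7): e=[1,74,23] → #
    (5,3)@(11, 7): e=[-7,70,35] → ·
    (2,4)@(5, 9): e=[43,46,9] → #
    (5,4)@(11, 9): e=[19,34,45] → #
    (6,4)@(13, 9): e=[11,30,57] → #
    (7,4)@(15, 9): e=[3,26,69] → #
    (8,4)@(17, 9): e=[-5,22,81] → ·
    (1,5)@(3, 11): e=[77,14,7] → #
    (5,5)@(11, 11): e=[45,-2,55] → ·
    (6,5)@(13, 11): e=[37,-6,67] → ·
    (7,5)@(15, 11): e=[29,-10,79] → ·
  covered (12 px):
    · · · · · · · · · · ·
    · · · · · · · · · · ·
    · · · · · · · · · · ·
    · · · # # · · · · · ·
    · · # # # # # # · · ·
    · # # # # · · · · · ·
    · · · · · · · · · · ·
    · · · · · · · · · · ·
    · · · · · · · · · · ·
    · · · · · · · · · · ·
    · · · · · · · · · · ·
    · · · · · · · · · · ·

Result: "outside"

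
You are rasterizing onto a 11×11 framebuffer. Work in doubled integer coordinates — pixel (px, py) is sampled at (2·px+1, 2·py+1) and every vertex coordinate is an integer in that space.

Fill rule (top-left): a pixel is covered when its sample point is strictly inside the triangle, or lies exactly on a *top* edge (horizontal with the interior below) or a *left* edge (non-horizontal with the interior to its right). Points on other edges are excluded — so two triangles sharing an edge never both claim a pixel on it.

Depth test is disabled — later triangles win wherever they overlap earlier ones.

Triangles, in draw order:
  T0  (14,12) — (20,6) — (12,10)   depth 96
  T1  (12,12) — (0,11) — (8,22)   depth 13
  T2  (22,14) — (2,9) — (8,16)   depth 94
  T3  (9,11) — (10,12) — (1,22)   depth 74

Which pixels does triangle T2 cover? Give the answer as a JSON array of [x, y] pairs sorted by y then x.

T0:
  2·area = 24  (B↔C swapped to make it positive)
  edge (14, 12)→(12, 10): d=(-2,-2) top-left  bias=+0
  edge (12, 10)→(20, 6): d=(8,-4) top-left  bias=+0
  edge (20, 6)→(14, 12): d=(-6,6) right/bottom  bias=-1
    (1,0)@(3, 1): e=[0,-108,132] → ·  [on edge]
    (2,1)@(5, 3): e=[0,-84,108] → ·  [on edge]
    (3,2)@(7, 5): e=[0,-60,84] → ·  [on edge]
    (10,2)@(21, 5): e=[28,-4,0] → ·  [on edge]
    (4,3)@(9, 7): e=[0,-36,60] → ·  [on edge]
    (9,3)@(19, 7): e=[20,4,0] → ·  [on edge]
    (5,4)@(11, 9): e=[0,-12,36] → ·  [on edge]
    (7,4)@(15, 9): e=[8,4,12] → █
    (8,4)@(17, 9): e=[12,12,0] → ·  [on edge]
    (6,5)@(13, 11): e=[0,12,12] → █  [on edge]
    (7,5)@(15, 11): e=[4,20,0] → ·  [on edge]
    (6,6)@(13, 13): e=[-4,28,0] → ·  [on edge]
    (7,6)@(15, 13): e=[0,36,-12] → ·  [on edge]
    (5,7)@(11, 15): e=[-12,36,0] → ·  [on edge]
    (8,7)@(17, 15): e=[0,60,-36] → ·  [on edge]
    (4,8)@(9, 17): e=[-20,44,0] → ·  [on edge]
    (9,8)@(19, 17): e=[0,84,-60] → ·  [on edge]
    (3,9)@(7, 19): e=[-28,52,0] → ·  [on edge]
    (10,9)@(21, 19): e=[0,108,-84] → ·  [on edge]
    (2,10)@(5, 21): e=[-36,60,0] → ·  [on edge]
  covered (2 px):
    · · · · · · · · · · ·
    · · · · · · · · · · ·
    · · · · · · · · · · ·
    · · · · · · · · · · ·
    · · · · · · · █ · · ·
    · · · · · · █ · · · ·
    · · · · · · · · · · ·
    · · · · · · · · · · ·
    · · · · · · · · · · ·
    · · · · · · · · · · ·
    · · · · · · · · · · ·
T1:
  2·area = 124  (B↔C swapped to make it positive)
  edge (12, 12)→(8, 22): d=(-4,10) right/bottom  bias=-1
  edge (8, 22)→(0, 11): d=(-8,-11) top-left  bias=+0
  edge (0, 11)→(12, 12): d=(12,1) right/bottom  bias=-1
    (1,6)@(3, 13): e=[86,17,21] → █
    (2,6)@(5, 13): e=[66,39,19] → █
    (3,6)@(7, 13): e=[46,61,17] → █
    (4,6)@(9, 13): e=[26,83,15] → █
    (5,6)@(11, 13): e=[6,105,13] → █
    (6,6)@(13, 13): e=[-14,127,11] → ·
    (1,7)@(3, 15): e=[78,1,45] → █
    (5,7)@(11, 15): e=[-2,89,37] → ·
    (1,8)@(3, 17): e=[70,-15,69] → ·
    (2,8)@(5, 17): e=[50,7,67] → █
    (5,8)@(11, 17): e=[-10,73,61] → ·
    (2,9)@(5, 19): e=[42,-9,91] → ·
  covered (14 px):
    · · · · · · · · · · ·
    · · · · · · · · · · ·
    · · · · · · · · · · ·
    · · · · · · · · · · ·
    · · · · · · · · · · ·
    · · · · · · · · · · ·
    · █ █ █ █ █ · · · · ·
    · █ █ █ █ · · · · · ·
    · · █ █ █ · · · · · ·
    · · · █ █ · · · · · ·
    · · · · · · · · · · ·
T2:
  2·area = 110  (B↔C swapped to make it positive)
  edge (22, 14)→(8, 16): d=(-14,2) right/bottom  bias=-1
  edge (8, 16)→(2, 9): d=(-6,-7) top-left  bias=+0
  edge (2, 9)→(22, 14): d=(20,5) right/bottom  bias=-1
    (2,5)@(5, 11): e=[76,9,25] → █
    (3,5)@(7, 11): e=[72,23,15] → █
    (4,5)@(9, 11): e=[68,37,5] → █
    (5,5)@(11, 11): e=[64,51,-5] → ·
    (2,6)@(5, 13): e=[48,-3,65] → ·
    (3,6)@(7, 13): e=[44,11,55] → █
    (5,6)@(11, 13): e=[36,39,35] → █
    (6,6)@(13, 13): e=[32,53,25] → █
    (7,6)@(15, 13): e=[28,67,15] → █
    (8,6)@(17, 13): e=[24,81,5] → █
    (9,6)@(19, 13): e=[20,95,-5] → ·
    (3,7)@(7, 15): e=[16,-1,95] → ·
    (7,7)@(15, 15): e=[0,55,55] → ·  [on edge]
    (0,8)@(1, 17): e=[0,-55,165] → ·  [on edge]
  covered (12 px):
    · · · · · · · · · · ·
    · · · · · · · · · · ·
    · · · · · · · · · · ·
    · · · · · · · · · · ·
    · · · · · · · · · · ·
    · · █ █ █ · · · · · ·
    · · · █ █ █ █ █ █ · ·
    · · · · █ █ █ · · · ·
    · · · · · · · · · · ·
    · · · · · · · · · · ·
    · · · · · · · · · · ·
T3:
  2·area = 19
  edge (9, 11)→(10, 12): d=(1,1) right/bottom  bias=-1
  edge (10, 12)→(1, 22): d=(-9,10) right/bottom  bias=-1
  edge (1, 22)→(9, 11): d=(8,-11) top-left  bias=+0
    (0,1)@(1, 3): e=[0,171,-152] → ·  [on edge]
    (1,2)@(3, 5): e=[0,133,-114] → ·  [on edge]
    (2,3)@(5, 7): e=[0,95,-76] → ·  [on edge]
    (3,4)@(7, 9): e=[0,57,-38] → ·  [on edge]
    (4,5)@(9, 11): e=[0,19,0] → ·  [on edge]
    (4,6)@(9, 13): e=[2,1,16] → █
    (5,6)@(11, 13): e=[0,-19,38] → ·  [on edge]
    (3,7)@(7, 15): e=[6,3,10] → █
    (4,7)@(9, 15): e=[4,-17,32] → ·
    (6,7)@(13, 15): e=[0,-57,76] → ·  [on edge]
    (2,8)@(5, 17): e=[10,5,4] → █
    (3,8)@(7, 17): e=[8,-15,26] → ·
    (7,8)@(15, 17): e=[0,-95,114] → ·  [on edge]
    (8,9)@(17, 19): e=[0,-133,152] → ·  [on edge]
    (9,10)@(19, 21): e=[0,-171,190] → ·  [on edge]
  covered (3 px):
    · · · · · · · · · · ·
    · · · · · · · · · · ·
    · · · · · · · · · · ·
    · · · · · · · · · · ·
    · · · · · · · · · · ·
    · · · · · · · · · · ·
    · · · · █ · · · · · ·
    · · · █ · · · · · · ·
    · · █ · · · · · · · ·
    · · · · · · · · · · ·
    · · · · · · · · · · ·

Answer: [[2,5],[3,5],[4,5],[3,6],[4,6],[5,6],[6,6],[7,6],[8,6],[4,7],[5,7],[6,7]]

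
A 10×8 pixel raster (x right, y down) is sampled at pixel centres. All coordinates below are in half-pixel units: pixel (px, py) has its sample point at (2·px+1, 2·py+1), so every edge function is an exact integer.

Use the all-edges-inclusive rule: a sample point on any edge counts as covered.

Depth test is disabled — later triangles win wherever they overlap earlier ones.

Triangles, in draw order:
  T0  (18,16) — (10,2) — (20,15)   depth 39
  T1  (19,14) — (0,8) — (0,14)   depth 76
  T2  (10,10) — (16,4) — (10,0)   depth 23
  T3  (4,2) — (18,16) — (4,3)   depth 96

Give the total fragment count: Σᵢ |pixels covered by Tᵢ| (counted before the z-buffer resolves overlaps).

T0:
  2·area = 36
  edge (18, 16)→(10, 2): d=(-8,-14) inclusive
  edge (10, 2)→(20, 15): d=(10,13) inclusive
  edge (20, 15)→(18, 16): d=(-2,1) inclusive
    (6,3)@(13, 7): e=[2,11,23] → #
    (7,3)@(15, 7): e=[30,-15,21] → ·
    (6,4)@(13, 9): e=[-14,31,19] → ·
    (7,4)@(15, 9): e=[14,5,17] → #
    (8,4)@(17, 9): e=[42,-21,15] → ·
    (7,5)@(15, 11): e=[-2,25,13] → ·
    (8,6)@(17, 13): e=[10,19,7] → #
    (9,6)@(19, 13): e=[38,-7,5] → ·
    (8,7)@(17, 15): e=[-6,39,3] → ·
    (9,7)@(19, 15): e=[22,13,1] → #
  covered (4 px):
    · · · · · · · · · ·
    · · · · · · · · · ·
    · · · · · · · · · ·
    · · · · · · # · · ·
    · · · · · · · # · ·
    · · · · · · · · · ·
    · · · · · · · · # ·
    · · · · · · · · · #
T1:
  2·area = 114  (B↔C swapped to make it positive)
  edge (19, 14)→(0, 14): d=(-19,0) inclusive
  edge (0, 14)→(0, 8): d=(0,-6) inclusive
  edge (0, 8)→(19, 14): d=(19,6) inclusive
    (0,4)@(1, 9): e=[95,6,13] → #
    (1,4)@(3, 9): e=[95,18,1] → #
    (2,4)@(5, 9): e=[95,30,-11] → ·
    (0,5)@(1, 11): e=[57,6,51] → #
    (2,5)@(5, 11): e=[57,30,27] → #
    (3,5)@(7, 11): e=[57,42,15] → #
    (4,5)@(9, 11): e=[57,54,3] → #
    (5,5)@(11, 11): e=[57,66,-9] → ·
    (0,6)@(1, 13): e=[19,6,89] → #
    (5,6)@(11, 13): e=[19,66,29] → #
    (6,6)@(13, 13): e=[19,78,17] → #
    (7,6)@(15, 13): e=[19,90,5] → #
  covered (15 px):
    · · · · · · · · · ·
    · · · · · · · · · ·
    · · · · · · · · · ·
    · · · · · · · · · ·
    # # · · · · · · · ·
    # # # # # · · · · ·
    # # # # # # # # · ·
    · · · · · · · · · ·
T2:
  2·area = 60  (B↔C swapped to make it positive)
  edge (10, 10)→(10, 0): d=(0,-10) inclusive
  edge (10, 0)→(16, 4): d=(6,4) inclusive
  edge (16, 4)→(10, 10): d=(-6,6) inclusive
    (5,0)@(11, 1): e=[10,2,48] → #
    (6,0)@(13, 1): e=[30,-6,36] → ·
    (9,0)@(19, 1): e=[90,-30,0] → ·  [on edge]
    (5,1)@(11, 3): e=[10,14,36] → #
    (6,1)@(13, 3): e=[30,6,24] → #
    (7,1)@(15, 3): e=[50,-2,12] → ·
    (8,1)@(17, 3): e=[70,-10,0] → ·  [on edge]
    (5,2)@(11, 5): e=[10,26,24] → #
    (7,2)@(15, 5): e=[50,10,0] → #  [on edge]
    (8,2)@(17, 5): e=[70,2,-12] → ·
    (5,3)@(11, 7): e=[10,38,12] → #
    (6,3)@(13, 7): e=[30,30,0] → #  [on edge]
    (5,4)@(11, 9): e=[10,50,0] → #  [on edge]
    (4,5)@(9, 11): e=[-10,70,0] → ·  [on edge]
    (3,6)@(7, 13): e=[-30,90,0] → ·  [on edge]
    (2,7)@(5, 15): e=[-50,110,0] → ·  [on edge]
  covered (9 px):
    · · · · · # · · · ·
    · · · · · # # · · ·
    · · · · · # # # · ·
    · · · · · # # · · ·
    · · · · · # · · · ·
    · · · · · · · · · ·
    · · · · · · · · · ·
    · · · · · · · · · ·
T3:
  2·area = 14
  edge (4, 2)→(18, 16): d=(14,14) inclusive
  edge (18, 16)→(4, 3): d=(-14,-13) inclusive
  edge (4, 3)→(4, 2): d=(0,-1) inclusive
    (1,0)@(3, 1): e=[0,15,-1] → ·  [on edge]
    (2,1)@(5, 3): e=[0,13,1] → #  [on edge]
    (3,1)@(7, 3): e=[-28,39,3] → ·
    (2,2)@(5, 5): e=[28,-15,1] → ·
    (3,2)@(7, 5): e=[0,11,3] → #  [on edge]
    (4,2)@(9, 5): e=[-28,37,5] → ·
    (3,3)@(7, 7): e=[28,-17,3] → ·
    (4,3)@(9, 7): e=[0,9,5] → #  [on edge]
    (5,3)@(11, 7): e=[-28,35,7] → ·
    (4,4)@(9, 9): e=[28,-19,5] → ·
    (5,4)@(11, 9): e=[0,7,7] → #  [on edge]
    (6,4)@(13, 9): e=[-28,33,9] → ·
    (6,5)@(13, 11): e=[0,5,9] → #  [on edge]
    (7,6)@(15, 13): e=[0,3,11] → #  [on edge]
    (8,7)@(17, 15): e=[0,1,13] → #  [on edge]
  covered (7 px):
    · · · · · · · · · ·
    · · # · · · · · · ·
    · · · # · · · · · ·
    · · · · # · · · · ·
    · · · · · # · · · ·
    · · · · · · # · · ·
    · · · · · · · # · ·
    · · · · · · · · # ·

Final: 35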